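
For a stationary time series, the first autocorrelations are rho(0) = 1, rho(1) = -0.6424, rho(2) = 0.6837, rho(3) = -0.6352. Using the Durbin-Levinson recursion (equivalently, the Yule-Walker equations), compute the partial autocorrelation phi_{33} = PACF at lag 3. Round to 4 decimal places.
\phi_{33} = -0.2211

The PACF at lag k is phi_{kk}, the last component of the solution
to the Yule-Walker system G_k phi = r_k where
  (G_k)_{ij} = rho(|i - j|), (r_k)_i = rho(i), i,j = 1..k.
Equivalently, Durbin-Levinson gives phi_{kk} iteratively:
  phi_{11} = rho(1)
  phi_{kk} = [rho(k) - sum_{j=1..k-1} phi_{k-1,j} rho(k-j)]
            / [1 - sum_{j=1..k-1} phi_{k-1,j} rho(j)],
  phi_{k,j} = phi_{k-1,j} - phi_{kk} phi_{k-1,k-j},  j = 1..k-1.
Step k = 1:
  phi_11 = rho(1) = -0.6424.
Step k = 2:
  phi_22 = [rho(2) - phi_11 rho(1)] / [1 - phi_11 rho(1)] = [0.6837 - (-0.6424)(-0.6424)] / [1 - (-0.6424)(-0.6424)]
         = 0.27102224 / 0.58732224 = 0.461454.
  Update: phi_21 = phi_11 - phi_22 phi_11 = -0.6424 - (0.461454)(-0.6424) = -0.345962.
Step k = 3:
  phi_33 = [rho(3) - phi_21 rho(2) - phi_22 rho(1)] / [1 - phi_21 rho(1) - phi_22 rho(2)]
    numerator   = -0.6352 - (-0.345962)(0.6837) - (0.461454)(-0.6424) = -0.10222775
    denominator = 1 - (-0.345962)(-0.6424) - (0.461454)(0.6837) = 0.46225792
  phi_33 = -0.10222775 / 0.46225792 = -0.2211.
Therefore phi_{33} = -0.2211.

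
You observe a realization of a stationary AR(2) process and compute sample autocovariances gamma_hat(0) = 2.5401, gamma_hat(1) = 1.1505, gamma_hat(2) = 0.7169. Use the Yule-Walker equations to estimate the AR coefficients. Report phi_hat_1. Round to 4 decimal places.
\hat\phi_{1} = 0.4090

The Yule-Walker equations for an AR(p) process read, in matrix form,
  Gamma_p phi = r_p,   with   (Gamma_p)_{ij} = gamma(|i - j|),
                       (r_p)_i = gamma(i),   i,j = 1..p.
Substitute the sample gammas (Toeplitz matrix and right-hand side of size 2):
  Gamma_p = [[2.5401, 1.1505], [1.1505, 2.5401]]
  r_p     = [1.1505, 0.7169]
Written out:
  2.5401 phi_1 + 1.1505 phi_2 = 1.1505
  1.1505 phi_1 + 2.5401 phi_2 = 0.7169
Solve by Cramer's rule:
  det = gamma(0)^2 - gamma(1)^2 = (2.5401)^2 - (1.1505)^2 = 6.45210801 - 1.32365025 = 5.12845776
  phi_hat_1 = [gamma(1) gamma(0) - gamma(1) gamma(2)] / det = [(1.1505)(2.5401) - (1.1505)(0.7169)] / 5.12845776 = 2.0975916 / 5.12845776 = 0.409
  phi_hat_2 = [gamma(0) gamma(2) - gamma(1)^2] / det = [(2.5401)(0.7169) - (1.1505)^2] / 5.12845776 = 0.49734744 / 5.12845776 = 0.097
So phi_hat = [0.4090, 0.0970].
Therefore phi_hat_1 = 0.4090.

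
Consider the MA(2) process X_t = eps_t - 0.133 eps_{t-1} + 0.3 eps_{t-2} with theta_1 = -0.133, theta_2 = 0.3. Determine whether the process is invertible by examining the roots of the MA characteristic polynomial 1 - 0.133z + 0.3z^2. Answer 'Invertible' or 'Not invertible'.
\text{Invertible}

The MA(q) characteristic polynomial is P(z) = 1 - 0.133z + 0.3z^2.
Invertibility requires all roots to lie outside the unit circle, i.e. |z| > 1 for every root.
Set 1 + (-0.133) z + (0.3) z^2 = 0, i.e. a z^2 + b z + c = 0 with a = 0.3, b = -0.133, c = 1.
Discriminant D = b^2 - 4ac = (-0.133)^2 - 4*(0.3)*1 = 0.017689 - (1.2) = -1.182311.
D < 0, so the roots are the complex-conjugate pair z = (-b +/- i sqrt(-D)) / (2a) = 0.2217 +/- 1.8122i.
For a conjugate pair |z|^2 = z * conj(z) = (product of roots) = c/a = 1/(0.3) = 3.333333, so |z| = sqrt(3.333333) = 1.8257 for both roots.
Moduli of all roots: 1.8257, 1.8257.
All moduli strictly greater than 1? Yes.
Verdict: Invertible.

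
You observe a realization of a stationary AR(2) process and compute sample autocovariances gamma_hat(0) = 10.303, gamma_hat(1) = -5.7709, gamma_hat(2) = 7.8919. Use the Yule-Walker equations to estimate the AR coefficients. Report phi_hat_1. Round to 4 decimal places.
\hat\phi_{1} = -0.1910

The Yule-Walker equations for an AR(p) process read, in matrix form,
  Gamma_p phi = r_p,   with   (Gamma_p)_{ij} = gamma(|i - j|),
                       (r_p)_i = gamma(i),   i,j = 1..p.
Substitute the sample gammas (Toeplitz matrix and right-hand side of size 2):
  Gamma_p = [[10.303, -5.7709], [-5.7709, 10.303]]
  r_p     = [-5.7709, 7.8919]
Written out:
  10.303 phi_1 - 5.7709 phi_2 = -5.7709
  -5.7709 phi_1 + 10.303 phi_2 = 7.8919
Solve by Cramer's rule:
  det = gamma(0)^2 - gamma(1)^2 = (10.303)^2 - (-5.7709)^2 = 106.151809 - 33.30328681 = 72.84852219
  phi_hat_1 = [gamma(1) gamma(0) - gamma(1) gamma(2)] / det = [(-5.7709)(10.303) - (-5.7709)(7.8919)] / 72.84852219 = -13.91421699 / 72.84852219 = -0.191
  phi_hat_2 = [gamma(0) gamma(2) - gamma(1)^2] / det = [(10.303)(7.8919) - (-5.7709)^2] / 72.84852219 = 48.00695889 / 72.84852219 = 0.659
So phi_hat = [-0.1910, 0.6590].
Therefore phi_hat_1 = -0.1910.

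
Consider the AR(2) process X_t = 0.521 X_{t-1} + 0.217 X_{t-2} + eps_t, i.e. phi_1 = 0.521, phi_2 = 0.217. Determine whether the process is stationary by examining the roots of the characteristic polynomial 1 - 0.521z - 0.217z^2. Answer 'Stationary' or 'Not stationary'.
\text{Stationary}

The AR(p) characteristic polynomial is P(z) = 1 - 0.521z - 0.217z^2.
Stationarity requires all roots to lie outside the unit circle, i.e. |z| > 1 for every root.
Set 1 + (-0.521) z + (-0.217) z^2 = 0, i.e. a z^2 + b z + c = 0 with a = -0.217, b = -0.521, c = 1.
Discriminant D = b^2 - 4ac = (-0.521)^2 - 4*(-0.217)*1 = 0.271441 - (-0.868) = 1.139441.
D >= 0, so the roots are real: z = (-b +/- sqrt(D)) / (2a) = (0.521 +/- 1.067446) / (-0.434).
  z_1 = (0.521 + 1.067446) / (-0.434) = -3.66,   |z_1| = 3.66.
  z_2 = (0.521 - 1.067446) / (-0.434) = 1.2591,   |z_2| = 1.2591.
Moduli of all roots: 3.6600, 1.2591.
All moduli strictly greater than 1? Yes.
Verdict: Stationary.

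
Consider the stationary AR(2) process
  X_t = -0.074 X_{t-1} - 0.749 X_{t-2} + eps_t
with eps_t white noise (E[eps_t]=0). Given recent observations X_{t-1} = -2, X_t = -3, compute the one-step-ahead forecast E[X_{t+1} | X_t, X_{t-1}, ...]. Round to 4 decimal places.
E[X_{t+1} \mid \mathcal F_t] = 1.7200

For an AR(p) model X_t = c + sum_i phi_i X_{t-i} + eps_t, the
one-step-ahead conditional mean is
  E[X_{t+1} | X_t, ...] = c + sum_i phi_i X_{t+1-i}.
Substitute known values:
  E[X_{t+1} | ...] = (-0.074) * (-3) + (-0.749) * (-2)
                   = 1.7200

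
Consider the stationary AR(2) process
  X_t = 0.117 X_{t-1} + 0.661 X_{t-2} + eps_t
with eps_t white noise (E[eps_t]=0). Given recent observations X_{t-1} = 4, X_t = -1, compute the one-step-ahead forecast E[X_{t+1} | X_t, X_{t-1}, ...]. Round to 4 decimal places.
E[X_{t+1} \mid \mathcal F_t] = 2.5270

For an AR(p) model X_t = c + sum_i phi_i X_{t-i} + eps_t, the
one-step-ahead conditional mean is
  E[X_{t+1} | X_t, ...] = c + sum_i phi_i X_{t+1-i}.
Substitute known values:
  E[X_{t+1} | ...] = (0.117) * (-1) + (0.661) * (4)
                   = 2.5270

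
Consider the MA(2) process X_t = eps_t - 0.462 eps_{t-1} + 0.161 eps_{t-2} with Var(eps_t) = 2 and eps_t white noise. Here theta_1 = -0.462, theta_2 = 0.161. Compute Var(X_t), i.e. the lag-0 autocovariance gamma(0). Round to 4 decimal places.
\gamma(0) = 2.4787

For an MA(q) process X_t = eps_t + sum_i theta_i eps_{t-i} with
Var(eps_t) = sigma^2, the variance is
  gamma(0) = sigma^2 * (1 + sum_i theta_i^2).
  sum_i theta_i^2 = (-0.462)^2 + (0.161)^2 = 0.213444 + 0.025921 = 0.239365.
  gamma(0) = 2 * (1 + 0.239365) = 2 * 1.239365 = 2.47873, which rounds to 2.4787.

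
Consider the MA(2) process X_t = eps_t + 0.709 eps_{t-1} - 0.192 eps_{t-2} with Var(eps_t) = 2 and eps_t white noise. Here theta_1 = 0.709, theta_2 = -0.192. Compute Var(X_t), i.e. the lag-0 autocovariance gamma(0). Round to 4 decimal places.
\gamma(0) = 3.0791

For an MA(q) process X_t = eps_t + sum_i theta_i eps_{t-i} with
Var(eps_t) = sigma^2, the variance is
  gamma(0) = sigma^2 * (1 + sum_i theta_i^2).
  sum_i theta_i^2 = (0.709)^2 + (-0.192)^2 = 0.502681 + 0.036864 = 0.539545.
  gamma(0) = 2 * (1 + 0.539545) = 2 * 1.539545 = 3.07909, which rounds to 3.0791.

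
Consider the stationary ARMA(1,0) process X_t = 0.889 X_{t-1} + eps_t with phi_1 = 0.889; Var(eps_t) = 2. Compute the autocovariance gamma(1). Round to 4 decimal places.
\gamma(1) = 8.4796

Multiply the model equation by X_{t-k} and take expectations. With theta_0 = psi_0 = 1 and psi_j the MA(infinity) weights, this gives
  gamma(k) - sum_i phi_i gamma(k-i) = c_k,
  c_k = sigma^2 * sum_{j=k..q} theta_j psi_{j-k}   (c_k = 0 for k > q),
using gamma(-m) = gamma(m).
Pure AR (q = 0): c_0 = sigma^2 = 2, c_k = 0 for k >= 1.
Equations for k = 0 and k = 1 (AR order 1):
  gamma(0) = phi_1 gamma(1) + c_0
  gamma(1) = phi_1 gamma(0) + c_1
Substituting the second into the first: gamma(0) (1 - phi_1^2) = c_0 + phi_1 c_1, so
  gamma(0) = c_0 / (1 - phi_1^2) = 2 / (1 - (0.889)^2) = 2 / 0.209679 = 9.53839.
  gamma(1) = phi_1 gamma(0) = (0.889)(9.53839) = 8.479628.
Therefore gamma(1) = 8.4796 (to 4 decimal places).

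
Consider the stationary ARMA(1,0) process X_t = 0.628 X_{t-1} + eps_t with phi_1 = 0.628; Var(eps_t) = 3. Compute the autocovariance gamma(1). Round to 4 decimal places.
\gamma(1) = 3.1109

Multiply the model equation by X_{t-k} and take expectations. With theta_0 = psi_0 = 1 and psi_j the MA(infinity) weights, this gives
  gamma(k) - sum_i phi_i gamma(k-i) = c_k,
  c_k = sigma^2 * sum_{j=k..q} theta_j psi_{j-k}   (c_k = 0 for k > q),
using gamma(-m) = gamma(m).
Pure AR (q = 0): c_0 = sigma^2 = 3, c_k = 0 for k >= 1.
Equations for k = 0 and k = 1 (AR order 1):
  gamma(0) = phi_1 gamma(1) + c_0
  gamma(1) = phi_1 gamma(0) + c_1
Substituting the second into the first: gamma(0) (1 - phi_1^2) = c_0 + phi_1 c_1, so
  gamma(0) = c_0 / (1 - phi_1^2) = 3 / (1 - (0.628)^2) = 3 / 0.605616 = 4.953634.
  gamma(1) = phi_1 gamma(0) = (0.628)(4.953634) = 3.110882.
Therefore gamma(1) = 3.1109 (to 4 decimal places).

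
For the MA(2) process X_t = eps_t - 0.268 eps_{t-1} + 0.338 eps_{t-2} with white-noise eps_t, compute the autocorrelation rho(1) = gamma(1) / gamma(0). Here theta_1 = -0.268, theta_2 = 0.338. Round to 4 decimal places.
\rho(1) = -0.3023

For an MA(q) process with theta_0 = 1, the autocovariance is
  gamma(k) = sigma^2 * sum_{i=0..q-k} theta_i * theta_{i+k},
and rho(k) = gamma(k) / gamma(0). Sigma^2 cancels.
  numerator   = (1)*(-0.268) + (-0.268)*(0.338) = -0.358584.
  denominator = (1)^2 + (-0.268)^2 + (0.338)^2 = 1.186068.
  rho(1) = -0.358584 / 1.186068 = -0.3023.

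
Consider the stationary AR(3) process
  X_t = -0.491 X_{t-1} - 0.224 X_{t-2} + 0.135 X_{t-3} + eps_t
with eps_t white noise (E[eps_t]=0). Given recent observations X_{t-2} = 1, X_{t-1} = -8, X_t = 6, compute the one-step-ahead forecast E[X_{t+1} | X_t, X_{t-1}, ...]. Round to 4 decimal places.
E[X_{t+1} \mid \mathcal F_t] = -1.0190

For an AR(p) model X_t = c + sum_i phi_i X_{t-i} + eps_t, the
one-step-ahead conditional mean is
  E[X_{t+1} | X_t, ...] = c + sum_i phi_i X_{t+1-i}.
Substitute known values:
  E[X_{t+1} | ...] = (-0.491) * (6) + (-0.224) * (-8) + (0.135) * (1)
                   = -1.0190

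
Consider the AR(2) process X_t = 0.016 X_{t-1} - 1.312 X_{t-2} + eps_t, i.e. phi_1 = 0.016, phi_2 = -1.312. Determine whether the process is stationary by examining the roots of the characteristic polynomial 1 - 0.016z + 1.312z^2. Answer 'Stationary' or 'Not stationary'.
\text{Not stationary}

The AR(p) characteristic polynomial is P(z) = 1 - 0.016z + 1.312z^2.
Stationarity requires all roots to lie outside the unit circle, i.e. |z| > 1 for every root.
Set 1 + (-0.016) z + (1.312) z^2 = 0, i.e. a z^2 + b z + c = 0 with a = 1.312, b = -0.016, c = 1.
Discriminant D = b^2 - 4ac = (-0.016)^2 - 4*(1.312)*1 = 0.000256 - (5.248) = -5.247744.
D < 0, so the roots are the complex-conjugate pair z = (-b +/- i sqrt(-D)) / (2a) = 0.0061 +/- 0.873i.
For a conjugate pair |z|^2 = z * conj(z) = (product of roots) = c/a = 1/(1.312) = 0.762195, so |z| = sqrt(0.762195) = 0.873 for both roots.
Moduli of all roots: 0.8730, 0.8730.
All moduli strictly greater than 1? No.
Verdict: Not stationary.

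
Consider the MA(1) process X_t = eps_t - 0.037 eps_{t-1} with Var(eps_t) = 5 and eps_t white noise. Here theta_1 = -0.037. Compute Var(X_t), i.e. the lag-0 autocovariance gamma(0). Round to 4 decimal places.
\gamma(0) = 5.0068

For an MA(q) process X_t = eps_t + sum_i theta_i eps_{t-i} with
Var(eps_t) = sigma^2, the variance is
  gamma(0) = sigma^2 * (1 + sum_i theta_i^2).
  sum_i theta_i^2 = (-0.037)^2 = 0.001369.
  gamma(0) = 5 * (1 + 0.001369) = 5 * 1.001369 = 5.006845, which rounds to 5.0068.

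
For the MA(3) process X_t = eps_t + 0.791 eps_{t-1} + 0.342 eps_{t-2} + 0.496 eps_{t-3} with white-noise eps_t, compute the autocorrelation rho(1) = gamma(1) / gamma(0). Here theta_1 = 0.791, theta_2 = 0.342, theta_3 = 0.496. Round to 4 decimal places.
\rho(1) = 0.6191

For an MA(q) process with theta_0 = 1, the autocovariance is
  gamma(k) = sigma^2 * sum_{i=0..q-k} theta_i * theta_{i+k},
and rho(k) = gamma(k) / gamma(0). Sigma^2 cancels.
  numerator   = (1)*(0.791) + (0.791)*(0.342) + (0.342)*(0.496) = 1.231154.
  denominator = (1)^2 + (0.791)^2 + (0.342)^2 + (0.496)^2 = 1.988661.
  rho(1) = 1.231154 / 1.988661 = 0.6191.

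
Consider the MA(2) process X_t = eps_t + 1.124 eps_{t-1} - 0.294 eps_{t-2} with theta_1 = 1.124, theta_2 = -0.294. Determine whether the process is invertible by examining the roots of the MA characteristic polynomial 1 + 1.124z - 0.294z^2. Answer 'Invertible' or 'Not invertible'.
\text{Not invertible}

The MA(q) characteristic polynomial is P(z) = 1 + 1.124z - 0.294z^2.
Invertibility requires all roots to lie outside the unit circle, i.e. |z| > 1 for every root.
Set 1 + (1.124) z + (-0.294) z^2 = 0, i.e. a z^2 + b z + c = 0 with a = -0.294, b = 1.124, c = 1.
Discriminant D = b^2 - 4ac = (1.124)^2 - 4*(-0.294)*1 = 1.263376 - (-1.176) = 2.439376.
D >= 0, so the roots are real: z = (-b +/- sqrt(D)) / (2a) = (-1.124 +/- 1.56185) / (-0.588).
  z_1 = (-1.124 + 1.56185) / (-0.588) = -0.7446,   |z_1| = 0.7446.
  z_2 = (-1.124 - 1.56185) / (-0.588) = 4.5678,   |z_2| = 4.5678.
Moduli of all roots: 0.7446, 4.5678.
All moduli strictly greater than 1? No.
Verdict: Not invertible.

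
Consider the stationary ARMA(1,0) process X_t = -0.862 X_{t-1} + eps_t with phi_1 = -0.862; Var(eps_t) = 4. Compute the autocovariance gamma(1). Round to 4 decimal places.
\gamma(1) = -13.4186

Multiply the model equation by X_{t-k} and take expectations. With theta_0 = psi_0 = 1 and psi_j the MA(infinity) weights, this gives
  gamma(k) - sum_i phi_i gamma(k-i) = c_k,
  c_k = sigma^2 * sum_{j=k..q} theta_j psi_{j-k}   (c_k = 0 for k > q),
using gamma(-m) = gamma(m).
Pure AR (q = 0): c_0 = sigma^2 = 4, c_k = 0 for k >= 1.
Equations for k = 0 and k = 1 (AR order 1):
  gamma(0) = phi_1 gamma(1) + c_0
  gamma(1) = phi_1 gamma(0) + c_1
Substituting the second into the first: gamma(0) (1 - phi_1^2) = c_0 + phi_1 c_1, so
  gamma(0) = c_0 / (1 - phi_1^2) = 4 / (1 - (-0.862)^2) = 4 / 0.256956 = 15.566867.
  gamma(1) = phi_1 gamma(0) = (-0.862)(15.566867) = -13.41864.
Therefore gamma(1) = -13.4186 (to 4 decimal places).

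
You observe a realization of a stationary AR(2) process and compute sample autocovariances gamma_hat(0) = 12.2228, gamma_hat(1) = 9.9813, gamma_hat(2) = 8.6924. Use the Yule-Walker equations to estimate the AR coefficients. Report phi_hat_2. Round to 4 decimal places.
\hat\phi_{2} = 0.1330

The Yule-Walker equations for an AR(p) process read, in matrix form,
  Gamma_p phi = r_p,   with   (Gamma_p)_{ij} = gamma(|i - j|),
                       (r_p)_i = gamma(i),   i,j = 1..p.
Substitute the sample gammas (Toeplitz matrix and right-hand side of size 2):
  Gamma_p = [[12.2228, 9.9813], [9.9813, 12.2228]]
  r_p     = [9.9813, 8.6924]
Written out:
  12.2228 phi_1 + 9.9813 phi_2 = 9.9813
  9.9813 phi_1 + 12.2228 phi_2 = 8.6924
Solve by Cramer's rule:
  det = gamma(0)^2 - gamma(1)^2 = (12.2228)^2 - (9.9813)^2 = 149.39683984 - 99.62634969 = 49.77049015
  phi_hat_1 = [gamma(1) gamma(0) - gamma(1) gamma(2)] / det = [(9.9813)(12.2228) - (9.9813)(8.6924)] / 49.77049015 = 35.23798152 / 49.77049015 = 0.708
  phi_hat_2 = [gamma(0) gamma(2) - gamma(1)^2] / det = [(12.2228)(8.6924) - (9.9813)^2] / 49.77049015 = 6.61911703 / 49.77049015 = 0.133
So phi_hat = [0.7080, 0.1330].
Therefore phi_hat_2 = 0.1330.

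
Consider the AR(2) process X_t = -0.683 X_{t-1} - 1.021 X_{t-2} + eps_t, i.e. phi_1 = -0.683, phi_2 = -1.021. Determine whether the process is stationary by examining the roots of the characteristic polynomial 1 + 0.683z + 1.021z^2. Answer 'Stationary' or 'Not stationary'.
\text{Not stationary}

The AR(p) characteristic polynomial is P(z) = 1 + 0.683z + 1.021z^2.
Stationarity requires all roots to lie outside the unit circle, i.e. |z| > 1 for every root.
Set 1 + (0.683) z + (1.021) z^2 = 0, i.e. a z^2 + b z + c = 0 with a = 1.021, b = 0.683, c = 1.
Discriminant D = b^2 - 4ac = (0.683)^2 - 4*(1.021)*1 = 0.466489 - (4.084) = -3.617511.
D < 0, so the roots are the complex-conjugate pair z = (-b +/- i sqrt(-D)) / (2a) = -0.3345 +/- 0.9314i.
For a conjugate pair |z|^2 = z * conj(z) = (product of roots) = c/a = 1/(1.021) = 0.979432, so |z| = sqrt(0.979432) = 0.9897 for both roots.
Moduli of all roots: 0.9897, 0.9897.
All moduli strictly greater than 1? No.
Verdict: Not stationary.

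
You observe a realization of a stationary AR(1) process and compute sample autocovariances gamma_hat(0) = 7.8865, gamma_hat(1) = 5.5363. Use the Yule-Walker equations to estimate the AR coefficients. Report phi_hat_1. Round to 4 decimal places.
\hat\phi_{1} = 0.7020

The Yule-Walker equations for an AR(p) process read, in matrix form,
  Gamma_p phi = r_p,   with   (Gamma_p)_{ij} = gamma(|i - j|),
                       (r_p)_i = gamma(i),   i,j = 1..p.
Substitute the sample gammas (Toeplitz matrix and right-hand side of size 1):
  Gamma_p = [[7.8865]]
  r_p     = [5.5363]
With p = 1 this is the single equation gamma(0) phi_1 = gamma(1):
  phi_hat_1 = gamma(1) / gamma(0) = 5.5363 / 7.8865 = 0.7020.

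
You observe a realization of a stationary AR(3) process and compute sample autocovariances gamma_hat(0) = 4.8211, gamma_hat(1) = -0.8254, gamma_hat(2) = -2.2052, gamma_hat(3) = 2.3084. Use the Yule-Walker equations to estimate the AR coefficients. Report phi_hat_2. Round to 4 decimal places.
\hat\phi_{2} = -0.4040

The Yule-Walker equations for an AR(p) process read, in matrix form,
  Gamma_p phi = r_p,   with   (Gamma_p)_{ij} = gamma(|i - j|),
                       (r_p)_i = gamma(i),   i,j = 1..p.
Substitute the sample gammas (Toeplitz matrix and right-hand side of size 3):
  Gamma_p = [[4.8211, -0.8254, -2.2052], [-0.8254, 4.8211, -0.8254], [-2.2052, -0.8254, 4.8211]]
  r_p     = [-0.8254, -2.2052, 2.3084]
Written out (R1..R3):
  (R1) 4.8211 phi_1 - 0.8254 phi_2 - 2.2052 phi_3 = -0.8254
  (R2) -0.8254 phi_1 + 4.8211 phi_2 - 0.8254 phi_3 = -2.2052
  (R3) -2.2052 phi_1 - 0.8254 phi_2 + 4.8211 phi_3 = 2.3084
Gaussian elimination:
  R2 <- R2 - (-0.8254/4.8211) R1 = R2 - (-0.171206) R1:  4.679787 phi_2 - 1.202943 phi_3 = -2.346513
  R3 <- R3 - (-2.2052/4.8211) R1 = R3 - (-0.457406) R1:  -1.202943 phi_2 + 3.812428 phi_3 = 1.930857
  R3 <- R3 - (-1.202943/4.679787) R2 = R3 - (-0.257051) R2:  3.503211 phi_3 = 1.327684
Back-substitution:
  phi_hat_3 = 1.327684 / 3.503211 = 0.378991
  phi_hat_2 = (-2.346513 - (-1.202943)(0.378991)) / 4.679787 = -0.403995
  phi_hat_1 = (-0.8254 - (-0.8254)(-0.403995) - (-2.2052)(0.378991)) / 4.8211 = -0.067019
So phi_hat = [-0.0670, -0.4040, 0.3790].
Therefore phi_hat_2 = -0.4040.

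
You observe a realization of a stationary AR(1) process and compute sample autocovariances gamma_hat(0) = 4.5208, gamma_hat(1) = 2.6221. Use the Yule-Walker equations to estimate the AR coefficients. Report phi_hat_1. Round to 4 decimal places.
\hat\phi_{1} = 0.5800

The Yule-Walker equations for an AR(p) process read, in matrix form,
  Gamma_p phi = r_p,   with   (Gamma_p)_{ij} = gamma(|i - j|),
                       (r_p)_i = gamma(i),   i,j = 1..p.
Substitute the sample gammas (Toeplitz matrix and right-hand side of size 1):
  Gamma_p = [[4.5208]]
  r_p     = [2.6221]
With p = 1 this is the single equation gamma(0) phi_1 = gamma(1):
  phi_hat_1 = gamma(1) / gamma(0) = 2.6221 / 4.5208 = 0.5800.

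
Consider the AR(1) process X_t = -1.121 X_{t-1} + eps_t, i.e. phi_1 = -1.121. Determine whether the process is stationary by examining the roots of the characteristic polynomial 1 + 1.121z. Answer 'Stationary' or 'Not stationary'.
\text{Not stationary}

The AR(p) characteristic polynomial is P(z) = 1 + 1.121z.
Stationarity requires all roots to lie outside the unit circle, i.e. |z| > 1 for every root.
This is linear in z: 1 + (1.121) z = 0  =>  z = -1/(1.121) = -0.892061,  |z| = 0.892061.
Moduli of all roots: 0.8921.
All moduli strictly greater than 1? No.
Verdict: Not stationary.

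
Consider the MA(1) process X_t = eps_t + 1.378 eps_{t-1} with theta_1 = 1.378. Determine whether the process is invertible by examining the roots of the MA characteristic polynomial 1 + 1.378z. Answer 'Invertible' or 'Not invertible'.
\text{Not invertible}

The MA(q) characteristic polynomial is P(z) = 1 + 1.378z.
Invertibility requires all roots to lie outside the unit circle, i.e. |z| > 1 for every root.
This is linear in z: 1 + (1.378) z = 0  =>  z = -1/(1.378) = -0.725689,  |z| = 0.725689.
Moduli of all roots: 0.7257.
All moduli strictly greater than 1? No.
Verdict: Not invertible.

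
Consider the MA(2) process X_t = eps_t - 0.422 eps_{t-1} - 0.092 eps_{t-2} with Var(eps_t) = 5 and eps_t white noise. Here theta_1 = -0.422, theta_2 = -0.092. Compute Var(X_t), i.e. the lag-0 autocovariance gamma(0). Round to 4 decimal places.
\gamma(0) = 5.9327

For an MA(q) process X_t = eps_t + sum_i theta_i eps_{t-i} with
Var(eps_t) = sigma^2, the variance is
  gamma(0) = sigma^2 * (1 + sum_i theta_i^2).
  sum_i theta_i^2 = (-0.422)^2 + (-0.092)^2 = 0.178084 + 0.008464 = 0.186548.
  gamma(0) = 5 * (1 + 0.186548) = 5 * 1.186548 = 5.93274, which rounds to 5.9327.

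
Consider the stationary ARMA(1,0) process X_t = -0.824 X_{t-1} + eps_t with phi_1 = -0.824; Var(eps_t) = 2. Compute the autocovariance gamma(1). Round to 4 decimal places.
\gamma(1) = -5.1336

Multiply the model equation by X_{t-k} and take expectations. With theta_0 = psi_0 = 1 and psi_j the MA(infinity) weights, this gives
  gamma(k) - sum_i phi_i gamma(k-i) = c_k,
  c_k = sigma^2 * sum_{j=k..q} theta_j psi_{j-k}   (c_k = 0 for k > q),
using gamma(-m) = gamma(m).
Pure AR (q = 0): c_0 = sigma^2 = 2, c_k = 0 for k >= 1.
Equations for k = 0 and k = 1 (AR order 1):
  gamma(0) = phi_1 gamma(1) + c_0
  gamma(1) = phi_1 gamma(0) + c_1
Substituting the second into the first: gamma(0) (1 - phi_1^2) = c_0 + phi_1 c_1, so
  gamma(0) = c_0 / (1 - phi_1^2) = 2 / (1 - (-0.824)^2) = 2 / 0.321024 = 6.230064.
  gamma(1) = phi_1 gamma(0) = (-0.824)(6.230064) = -5.133573.
Therefore gamma(1) = -5.1336 (to 4 decimal places).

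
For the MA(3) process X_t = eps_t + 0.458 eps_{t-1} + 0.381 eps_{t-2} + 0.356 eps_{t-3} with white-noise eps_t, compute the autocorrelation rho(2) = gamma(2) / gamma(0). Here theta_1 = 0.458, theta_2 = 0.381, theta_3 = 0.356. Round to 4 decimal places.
\rho(2) = 0.3672

For an MA(q) process with theta_0 = 1, the autocovariance is
  gamma(k) = sigma^2 * sum_{i=0..q-k} theta_i * theta_{i+k},
and rho(k) = gamma(k) / gamma(0). Sigma^2 cancels.
  numerator   = (1)*(0.381) + (0.458)*(0.356) = 0.544048.
  denominator = (1)^2 + (0.458)^2 + (0.381)^2 + (0.356)^2 = 1.481661.
  rho(2) = 0.544048 / 1.481661 = 0.3672.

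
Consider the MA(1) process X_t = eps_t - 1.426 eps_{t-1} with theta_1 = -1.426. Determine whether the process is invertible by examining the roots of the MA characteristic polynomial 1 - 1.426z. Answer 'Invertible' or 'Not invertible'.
\text{Not invertible}

The MA(q) characteristic polynomial is P(z) = 1 - 1.426z.
Invertibility requires all roots to lie outside the unit circle, i.e. |z| > 1 for every root.
This is linear in z: 1 + (-1.426) z = 0  =>  z = -1/(-1.426) = 0.701262,  |z| = 0.701262.
Moduli of all roots: 0.7013.
All moduli strictly greater than 1? No.
Verdict: Not invertible.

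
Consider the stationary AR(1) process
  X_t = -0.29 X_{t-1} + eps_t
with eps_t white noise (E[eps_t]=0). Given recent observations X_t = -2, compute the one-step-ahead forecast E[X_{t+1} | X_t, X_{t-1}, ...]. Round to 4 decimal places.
E[X_{t+1} \mid \mathcal F_t] = 0.5800

For an AR(p) model X_t = c + sum_i phi_i X_{t-i} + eps_t, the
one-step-ahead conditional mean is
  E[X_{t+1} | X_t, ...] = c + sum_i phi_i X_{t+1-i}.
Substitute known values:
  E[X_{t+1} | ...] = (-0.29) * (-2)
                   = 0.5800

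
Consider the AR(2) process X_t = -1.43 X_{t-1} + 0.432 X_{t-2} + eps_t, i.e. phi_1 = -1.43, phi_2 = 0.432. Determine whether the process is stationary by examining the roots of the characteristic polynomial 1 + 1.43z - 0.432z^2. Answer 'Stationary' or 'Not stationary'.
\text{Not stationary}

The AR(p) characteristic polynomial is P(z) = 1 + 1.43z - 0.432z^2.
Stationarity requires all roots to lie outside the unit circle, i.e. |z| > 1 for every root.
Set 1 + (1.43) z + (-0.432) z^2 = 0, i.e. a z^2 + b z + c = 0 with a = -0.432, b = 1.43, c = 1.
Discriminant D = b^2 - 4ac = (1.43)^2 - 4*(-0.432)*1 = 2.0449 - (-1.728) = 3.7729.
D >= 0, so the roots are real: z = (-b +/- sqrt(D)) / (2a) = (-1.43 +/- 1.942395) / (-0.864).
  z_1 = (-1.43 + 1.942395) / (-0.864) = -0.5931,   |z_1| = 0.5931.
  z_2 = (-1.43 - 1.942395) / (-0.864) = 3.9032,   |z_2| = 3.9032.
Moduli of all roots: 0.5931, 3.9032.
All moduli strictly greater than 1? No.
Verdict: Not stationary.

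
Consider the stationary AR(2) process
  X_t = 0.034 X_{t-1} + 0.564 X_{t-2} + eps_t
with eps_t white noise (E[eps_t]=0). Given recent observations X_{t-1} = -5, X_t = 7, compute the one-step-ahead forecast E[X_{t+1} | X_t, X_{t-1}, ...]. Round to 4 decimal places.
E[X_{t+1} \mid \mathcal F_t] = -2.5820

For an AR(p) model X_t = c + sum_i phi_i X_{t-i} + eps_t, the
one-step-ahead conditional mean is
  E[X_{t+1} | X_t, ...] = c + sum_i phi_i X_{t+1-i}.
Substitute known values:
  E[X_{t+1} | ...] = (0.034) * (7) + (0.564) * (-5)
                   = -2.5820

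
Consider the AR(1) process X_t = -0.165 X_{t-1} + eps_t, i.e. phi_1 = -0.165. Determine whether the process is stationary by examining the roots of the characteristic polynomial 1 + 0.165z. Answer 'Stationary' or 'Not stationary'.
\text{Stationary}

The AR(p) characteristic polynomial is P(z) = 1 + 0.165z.
Stationarity requires all roots to lie outside the unit circle, i.e. |z| > 1 for every root.
This is linear in z: 1 + (0.165) z = 0  =>  z = -1/(0.165) = -6.060606,  |z| = 6.060606.
Moduli of all roots: 6.0606.
All moduli strictly greater than 1? Yes.
Verdict: Stationary.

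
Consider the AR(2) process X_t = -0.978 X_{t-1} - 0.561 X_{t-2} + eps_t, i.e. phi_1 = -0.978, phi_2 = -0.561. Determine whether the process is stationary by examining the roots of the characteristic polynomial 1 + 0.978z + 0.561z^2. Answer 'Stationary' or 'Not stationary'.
\text{Stationary}

The AR(p) characteristic polynomial is P(z) = 1 + 0.978z + 0.561z^2.
Stationarity requires all roots to lie outside the unit circle, i.e. |z| > 1 for every root.
Set 1 + (0.978) z + (0.561) z^2 = 0, i.e. a z^2 + b z + c = 0 with a = 0.561, b = 0.978, c = 1.
Discriminant D = b^2 - 4ac = (0.978)^2 - 4*(0.561)*1 = 0.956484 - (2.244) = -1.287516.
D < 0, so the roots are the complex-conjugate pair z = (-b +/- i sqrt(-D)) / (2a) = -0.8717 +/- 1.0113i.
For a conjugate pair |z|^2 = z * conj(z) = (product of roots) = c/a = 1/(0.561) = 1.782531, so |z| = sqrt(1.782531) = 1.3351 for both roots.
Moduli of all roots: 1.3351, 1.3351.
All moduli strictly greater than 1? Yes.
Verdict: Stationary.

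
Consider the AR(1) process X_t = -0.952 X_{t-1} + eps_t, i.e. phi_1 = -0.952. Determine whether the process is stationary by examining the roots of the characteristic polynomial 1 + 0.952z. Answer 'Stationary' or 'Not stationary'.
\text{Stationary}

The AR(p) characteristic polynomial is P(z) = 1 + 0.952z.
Stationarity requires all roots to lie outside the unit circle, i.e. |z| > 1 for every root.
This is linear in z: 1 + (0.952) z = 0  =>  z = -1/(0.952) = -1.05042,  |z| = 1.05042.
Moduli of all roots: 1.0504.
All moduli strictly greater than 1? Yes.
Verdict: Stationary.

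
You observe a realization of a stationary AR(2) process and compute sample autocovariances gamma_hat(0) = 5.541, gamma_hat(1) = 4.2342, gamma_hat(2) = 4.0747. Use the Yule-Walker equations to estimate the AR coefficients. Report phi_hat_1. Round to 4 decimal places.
\hat\phi_{1} = 0.4860

The Yule-Walker equations for an AR(p) process read, in matrix form,
  Gamma_p phi = r_p,   with   (Gamma_p)_{ij} = gamma(|i - j|),
                       (r_p)_i = gamma(i),   i,j = 1..p.
Substitute the sample gammas (Toeplitz matrix and right-hand side of size 2):
  Gamma_p = [[5.541, 4.2342], [4.2342, 5.541]]
  r_p     = [4.2342, 4.0747]
Written out:
  5.541 phi_1 + 4.2342 phi_2 = 4.2342
  4.2342 phi_1 + 5.541 phi_2 = 4.0747
Solve by Cramer's rule:
  det = gamma(0)^2 - gamma(1)^2 = (5.541)^2 - (4.2342)^2 = 30.702681 - 17.92844964 = 12.77423136
  phi_hat_1 = [gamma(1) gamma(0) - gamma(1) gamma(2)] / det = [(4.2342)(5.541) - (4.2342)(4.0747)] / 12.77423136 = 6.20860746 / 12.77423136 = 0.486
  phi_hat_2 = [gamma(0) gamma(2) - gamma(1)^2] / det = [(5.541)(4.0747) - (4.2342)^2] / 12.77423136 = 4.64946306 / 12.77423136 = 0.364
So phi_hat = [0.4860, 0.3640].
Therefore phi_hat_1 = 0.4860.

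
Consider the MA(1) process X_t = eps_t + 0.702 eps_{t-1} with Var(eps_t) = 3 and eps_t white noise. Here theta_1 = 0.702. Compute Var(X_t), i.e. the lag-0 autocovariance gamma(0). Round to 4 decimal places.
\gamma(0) = 4.4784

For an MA(q) process X_t = eps_t + sum_i theta_i eps_{t-i} with
Var(eps_t) = sigma^2, the variance is
  gamma(0) = sigma^2 * (1 + sum_i theta_i^2).
  sum_i theta_i^2 = (0.702)^2 = 0.492804.
  gamma(0) = 3 * (1 + 0.492804) = 3 * 1.492804 = 4.478412, which rounds to 4.4784.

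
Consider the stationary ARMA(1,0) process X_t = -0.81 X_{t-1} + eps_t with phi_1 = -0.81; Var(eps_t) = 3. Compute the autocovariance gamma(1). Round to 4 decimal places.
\gamma(1) = -7.0660

Multiply the model equation by X_{t-k} and take expectations. With theta_0 = psi_0 = 1 and psi_j the MA(infinity) weights, this gives
  gamma(k) - sum_i phi_i gamma(k-i) = c_k,
  c_k = sigma^2 * sum_{j=k..q} theta_j psi_{j-k}   (c_k = 0 for k > q),
using gamma(-m) = gamma(m).
Pure AR (q = 0): c_0 = sigma^2 = 3, c_k = 0 for k >= 1.
Equations for k = 0 and k = 1 (AR order 1):
  gamma(0) = phi_1 gamma(1) + c_0
  gamma(1) = phi_1 gamma(0) + c_1
Substituting the second into the first: gamma(0) (1 - phi_1^2) = c_0 + phi_1 c_1, so
  gamma(0) = c_0 / (1 - phi_1^2) = 3 / (1 - (-0.81)^2) = 3 / 0.3439 = 8.723466.
  gamma(1) = phi_1 gamma(0) = (-0.81)(8.723466) = -7.066008.
Therefore gamma(1) = -7.0660 (to 4 decimal places).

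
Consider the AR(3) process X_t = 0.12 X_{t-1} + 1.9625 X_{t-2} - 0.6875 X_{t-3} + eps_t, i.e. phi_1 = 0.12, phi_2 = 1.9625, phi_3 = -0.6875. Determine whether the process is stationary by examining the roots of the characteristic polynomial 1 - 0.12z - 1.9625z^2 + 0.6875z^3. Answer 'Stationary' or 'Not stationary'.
\text{Not stationary}

The AR(p) characteristic polynomial is P(z) = 1 - 0.12z - 1.9625z^2 + 0.6875z^3.
Stationarity requires all roots to lie outside the unit circle, i.e. |z| > 1 for every root.
Degree 3: look for a simple real root z0 first, then factor out (1 - z/z0) and solve the remaining quadratic.
Testing z0 = 0.8: P(0.8) = 1 + (-0.12)(0.8) + (-1.9625)(0.8)^2 + (0.6875)(0.8)^3
  = 1 + (-0.096) + (-1.256) + (0.352) = 0.  So z_0 = 0.8 is a root, |z_0| = 0.8.
Divide out the factor (1 - 1.25 z) = (1 - z/z0) (since 1/z0 = 1.25):
  P(z) = (1 - 1.25 z)(1 + (1.13) z + (-0.55) z^2)
  [check: z-coef 1.13 - (1.25) = -0.12; z^2-coef -0.55 - (1.25)(1.13) = -1.9625; z^3-coef -(1.25)(-0.55) = 0.6875.]
Remaining roots from the quadratic factor 1 + (1.13) z + (-0.55) z^2:
  Set 1 + (1.13) z + (-0.55) z^2 = 0, i.e. a z^2 + b z + c = 0 with a = -0.55, b = 1.13, c = 1.
  Discriminant D = b^2 - 4ac = (1.13)^2 - 4*(-0.55)*1 = 1.2769 - (-2.2) = 3.4769.
  D >= 0, so the roots are real: z = (-b +/- sqrt(D)) / (2a) = (-1.13 +/- 1.864645) / (-1.1).
    z_1 = (-1.13 + 1.864645) / (-1.1) = -0.6679,   |z_1| = 0.6679.
    z_2 = (-1.13 - 1.864645) / (-1.1) = 2.7224,   |z_2| = 2.7224.
Moduli of all roots: 0.8000, 0.6679, 2.7224.
All moduli strictly greater than 1? No.
Verdict: Not stationary.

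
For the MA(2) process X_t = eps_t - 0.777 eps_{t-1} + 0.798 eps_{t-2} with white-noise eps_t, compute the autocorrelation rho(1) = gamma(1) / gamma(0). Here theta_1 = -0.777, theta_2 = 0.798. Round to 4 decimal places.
\rho(1) = -0.6235

For an MA(q) process with theta_0 = 1, the autocovariance is
  gamma(k) = sigma^2 * sum_{i=0..q-k} theta_i * theta_{i+k},
and rho(k) = gamma(k) / gamma(0). Sigma^2 cancels.
  numerator   = (1)*(-0.777) + (-0.777)*(0.798) = -1.397046.
  denominator = (1)^2 + (-0.777)^2 + (0.798)^2 = 2.240533.
  rho(1) = -1.397046 / 2.240533 = -0.6235.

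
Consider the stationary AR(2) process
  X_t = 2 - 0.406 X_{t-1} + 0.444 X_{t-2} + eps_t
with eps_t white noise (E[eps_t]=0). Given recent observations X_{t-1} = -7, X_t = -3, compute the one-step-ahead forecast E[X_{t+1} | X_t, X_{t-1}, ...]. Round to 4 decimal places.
E[X_{t+1} \mid \mathcal F_t] = 0.1100

For an AR(p) model X_t = c + sum_i phi_i X_{t-i} + eps_t, the
one-step-ahead conditional mean is
  E[X_{t+1} | X_t, ...] = c + sum_i phi_i X_{t+1-i}.
Substitute known values:
  E[X_{t+1} | ...] = 2 + (-0.406) * (-3) + (0.444) * (-7)
                   = 0.1100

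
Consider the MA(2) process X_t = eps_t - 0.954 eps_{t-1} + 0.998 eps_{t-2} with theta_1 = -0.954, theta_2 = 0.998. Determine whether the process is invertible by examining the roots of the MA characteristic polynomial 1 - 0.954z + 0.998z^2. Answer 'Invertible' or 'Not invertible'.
\text{Invertible}

The MA(q) characteristic polynomial is P(z) = 1 - 0.954z + 0.998z^2.
Invertibility requires all roots to lie outside the unit circle, i.e. |z| > 1 for every root.
Set 1 + (-0.954) z + (0.998) z^2 = 0, i.e. a z^2 + b z + c = 0 with a = 0.998, b = -0.954, c = 1.
Discriminant D = b^2 - 4ac = (-0.954)^2 - 4*(0.998)*1 = 0.910116 - (3.992) = -3.081884.
D < 0, so the roots are the complex-conjugate pair z = (-b +/- i sqrt(-D)) / (2a) = 0.478 +/- 0.8795i.
For a conjugate pair |z|^2 = z * conj(z) = (product of roots) = c/a = 1/(0.998) = 1.002004, so |z| = sqrt(1.002004) = 1.001 for both roots.
Moduli of all roots: 1.0010, 1.0010.
All moduli strictly greater than 1? Yes.
Verdict: Invertible.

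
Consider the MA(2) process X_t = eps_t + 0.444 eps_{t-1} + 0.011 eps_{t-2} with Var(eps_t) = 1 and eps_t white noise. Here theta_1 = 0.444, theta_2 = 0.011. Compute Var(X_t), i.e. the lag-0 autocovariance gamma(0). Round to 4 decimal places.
\gamma(0) = 1.1973

For an MA(q) process X_t = eps_t + sum_i theta_i eps_{t-i} with
Var(eps_t) = sigma^2, the variance is
  gamma(0) = sigma^2 * (1 + sum_i theta_i^2).
  sum_i theta_i^2 = (0.444)^2 + (0.011)^2 = 0.197136 + 0.000121 = 0.197257.
  gamma(0) = 1 * (1 + 0.197257) = 1 * 1.197257 = 1.197257, which rounds to 1.1973.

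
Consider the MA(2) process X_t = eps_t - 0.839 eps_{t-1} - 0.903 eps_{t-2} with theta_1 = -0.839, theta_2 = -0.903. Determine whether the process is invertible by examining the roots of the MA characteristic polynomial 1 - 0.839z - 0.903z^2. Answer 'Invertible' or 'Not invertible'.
\text{Not invertible}

The MA(q) characteristic polynomial is P(z) = 1 - 0.839z - 0.903z^2.
Invertibility requires all roots to lie outside the unit circle, i.e. |z| > 1 for every root.
Set 1 + (-0.839) z + (-0.903) z^2 = 0, i.e. a z^2 + b z + c = 0 with a = -0.903, b = -0.839, c = 1.
Discriminant D = b^2 - 4ac = (-0.839)^2 - 4*(-0.903)*1 = 0.703921 - (-3.612) = 4.315921.
D >= 0, so the roots are real: z = (-b +/- sqrt(D)) / (2a) = (0.839 +/- 2.077479) / (-1.806).
  z_1 = (0.839 + 2.077479) / (-1.806) = -1.6149,   |z_1| = 1.6149.
  z_2 = (0.839 - 2.077479) / (-1.806) = 0.6858,   |z_2| = 0.6858.
Moduli of all roots: 1.6149, 0.6858.
All moduli strictly greater than 1? No.
Verdict: Not invertible.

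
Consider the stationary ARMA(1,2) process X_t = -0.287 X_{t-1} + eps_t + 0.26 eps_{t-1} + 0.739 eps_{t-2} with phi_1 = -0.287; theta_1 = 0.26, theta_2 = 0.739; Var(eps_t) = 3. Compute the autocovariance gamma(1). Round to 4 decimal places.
\gamma(1) = -0.6647

Multiply the model equation by X_{t-k} and take expectations. With theta_0 = psi_0 = 1 and psi_j the MA(infinity) weights, this gives
  gamma(k) - sum_i phi_i gamma(k-i) = c_k,
  c_k = sigma^2 * sum_{j=k..q} theta_j psi_{j-k}   (c_k = 0 for k > q),
using gamma(-m) = gamma(m).
psi-weights needed (psi_j = theta_j + sum_i phi_i psi_{j-i}):
  psi_1 = theta_1 + phi_1 = 0.26 + (-0.287) = -0.027
  psi_2 = theta_2 + phi_1 psi_1 = 0.739 + (-0.287)(-0.027) = 0.746749
Right-hand sides:
  c_0 = sigma^2 (1 + theta_1 psi_1 + theta_2 psi_2) = 3 * (1 + (0.26)(-0.027) + (0.739)(0.746749)) = 3 * 1.544828 = 4.634483
  c_1 = sigma^2 (theta_1 + theta_2 psi_1) = 3 * (0.26 + (0.739)(-0.027)) = 0.720141
  c_2 = sigma^2 theta_2 = 3 * (0.739) = 2.217
Equations for k = 0 and k = 1 (AR order 1):
  gamma(0) = phi_1 gamma(1) + c_0
  gamma(1) = phi_1 gamma(0) + c_1
Substituting the second into the first: gamma(0) (1 - phi_1^2) = c_0 + phi_1 c_1, so
  gamma(0) = (c_0 + phi_1 c_1) / (1 - phi_1^2) = (4.634483 + (-0.287)(0.720141)) / (1 - (-0.287)^2) = 4.427802 / 0.917631 = 4.825253.
  gamma(1) = phi_1 gamma(0) + c_1 = (-0.287)(4.825253) + (0.720141) = -0.664707.
Therefore gamma(1) = -0.6647 (to 4 decimal places).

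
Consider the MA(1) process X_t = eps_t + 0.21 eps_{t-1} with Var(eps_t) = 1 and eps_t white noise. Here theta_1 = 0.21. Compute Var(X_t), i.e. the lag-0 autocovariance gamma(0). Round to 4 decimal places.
\gamma(0) = 1.0441

For an MA(q) process X_t = eps_t + sum_i theta_i eps_{t-i} with
Var(eps_t) = sigma^2, the variance is
  gamma(0) = sigma^2 * (1 + sum_i theta_i^2).
  sum_i theta_i^2 = (0.21)^2 = 0.0441.
  gamma(0) = 1 * (1 + 0.0441) = 1 * 1.0441 = 1.0441.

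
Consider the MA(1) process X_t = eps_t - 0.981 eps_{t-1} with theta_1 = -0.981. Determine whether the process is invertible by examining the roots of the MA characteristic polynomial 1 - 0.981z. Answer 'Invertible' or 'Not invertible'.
\text{Invertible}

The MA(q) characteristic polynomial is P(z) = 1 - 0.981z.
Invertibility requires all roots to lie outside the unit circle, i.e. |z| > 1 for every root.
This is linear in z: 1 + (-0.981) z = 0  =>  z = -1/(-0.981) = 1.019368,  |z| = 1.019368.
Moduli of all roots: 1.0194.
All moduli strictly greater than 1? Yes.
Verdict: Invertible.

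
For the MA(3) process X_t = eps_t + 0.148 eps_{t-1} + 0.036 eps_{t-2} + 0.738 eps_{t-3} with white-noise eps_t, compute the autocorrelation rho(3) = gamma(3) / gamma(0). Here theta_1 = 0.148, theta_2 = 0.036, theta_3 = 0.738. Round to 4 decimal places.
\rho(3) = 0.4707

For an MA(q) process with theta_0 = 1, the autocovariance is
  gamma(k) = sigma^2 * sum_{i=0..q-k} theta_i * theta_{i+k},
and rho(k) = gamma(k) / gamma(0). Sigma^2 cancels.
  numerator   = (1)*(0.738) = 0.738.
  denominator = (1)^2 + (0.148)^2 + (0.036)^2 + (0.738)^2 = 1.567844.
  rho(3) = 0.738 / 1.567844 = 0.4707.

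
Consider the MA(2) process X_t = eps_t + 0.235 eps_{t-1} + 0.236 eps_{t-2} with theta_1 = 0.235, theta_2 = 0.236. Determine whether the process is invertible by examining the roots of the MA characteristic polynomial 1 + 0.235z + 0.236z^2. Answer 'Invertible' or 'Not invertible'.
\text{Invertible}

The MA(q) characteristic polynomial is P(z) = 1 + 0.235z + 0.236z^2.
Invertibility requires all roots to lie outside the unit circle, i.e. |z| > 1 for every root.
Set 1 + (0.235) z + (0.236) z^2 = 0, i.e. a z^2 + b z + c = 0 with a = 0.236, b = 0.235, c = 1.
Discriminant D = b^2 - 4ac = (0.235)^2 - 4*(0.236)*1 = 0.055225 - (0.944) = -0.888775.
D < 0, so the roots are the complex-conjugate pair z = (-b +/- i sqrt(-D)) / (2a) = -0.4979 +/- 1.9973i.
For a conjugate pair |z|^2 = z * conj(z) = (product of roots) = c/a = 1/(0.236) = 4.237288, so |z| = sqrt(4.237288) = 2.0585 for both roots.
Moduli of all roots: 2.0585, 2.0585.
All moduli strictly greater than 1? Yes.
Verdict: Invertible.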